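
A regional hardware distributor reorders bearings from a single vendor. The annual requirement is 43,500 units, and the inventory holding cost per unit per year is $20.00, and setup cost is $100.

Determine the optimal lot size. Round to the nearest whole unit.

660 units

Q* = √(2·D·S / H) = √(2·43,500·100 / 20) = √435,000.0 ≈ 659.55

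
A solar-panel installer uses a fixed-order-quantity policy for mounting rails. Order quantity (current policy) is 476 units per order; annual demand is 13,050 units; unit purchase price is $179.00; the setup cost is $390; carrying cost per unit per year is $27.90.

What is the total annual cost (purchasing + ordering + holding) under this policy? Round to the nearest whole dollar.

Ordering: D/Q × S = 13,050/476 × $390 = $10,692.23
Holding:  Q/2 × H = 476/2 × $27.9 = $6,640.20
Purchase cost = D·C = 13,050 × 179 = $2,335,950.00
Total = $10,692.23 + $6,640.20 + $2,335,950.00 = $2,353,282.43

$2,353,282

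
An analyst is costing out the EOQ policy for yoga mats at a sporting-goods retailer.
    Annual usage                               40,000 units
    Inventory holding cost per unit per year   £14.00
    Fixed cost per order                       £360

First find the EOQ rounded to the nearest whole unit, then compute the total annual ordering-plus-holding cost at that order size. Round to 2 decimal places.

EOQ = √(2DS/H) = √(2 × 40,000 × 360 / 14)
    = √(2,057,142.86) ≈ 1,434.27 → Q = 1,434 units
Annual ordering cost = (D/Q)·S = (40,000/1,434) × 360 = £10,041.84
Annual holding cost  = (Q/2)·H = (1,434/2) × 14 = £10,038.00
Total = £10,041.84 + £10,038.00 = £20,079.84

£20,079.84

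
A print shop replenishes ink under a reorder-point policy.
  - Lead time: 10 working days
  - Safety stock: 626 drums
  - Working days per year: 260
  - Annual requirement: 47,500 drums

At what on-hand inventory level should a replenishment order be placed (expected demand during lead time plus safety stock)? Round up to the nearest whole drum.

Daily demand d = 47,500 / 260 = 182.692 drums/day
Demand during lead time = 182.692 × 10 = 1,826.92
Reorder point = 1,826.92 + 626 = 2,452.92 → round up

2,453 drums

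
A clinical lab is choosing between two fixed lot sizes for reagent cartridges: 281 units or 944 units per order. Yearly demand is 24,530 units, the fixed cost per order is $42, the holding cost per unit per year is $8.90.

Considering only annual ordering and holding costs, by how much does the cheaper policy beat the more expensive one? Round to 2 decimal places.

$375.32

TC(Q) = (D/Q)S + (Q/2)H
TC(281) = (24,530/281)×42 + (281/2)×8.9 = $4,916.86
TC(944) = (24,530/944)×42 + (944/2)×8.9 = $5,292.18
Cheaper: Q = 281.  Difference = $375.32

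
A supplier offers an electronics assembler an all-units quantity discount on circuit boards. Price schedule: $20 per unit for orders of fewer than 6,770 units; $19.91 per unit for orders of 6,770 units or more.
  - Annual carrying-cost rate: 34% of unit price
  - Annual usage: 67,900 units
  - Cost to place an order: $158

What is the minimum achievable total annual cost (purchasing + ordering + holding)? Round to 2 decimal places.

H₁ = 34%×$20 = $6.8000;  H₂ = 34%×$19.91 = $6.7694
EOQ₁ = √(2×67,900×158/6.8000) = 1,776.33  (< 6,770, feasible at tier 1)
EOQ₂ = √(2×67,900×158/6.7694) = 1,780.34  (< 6,770 → use Q = 6,770 at tier-2 price)
TC(tier 1 (EOQ₁), Q≈1,776.3) = $1,370,079.05
TC(tier 2, Q≈6,770.0) = $1,376,388.09
Minimum at tier 1 (EOQ₁): $1,370,079.05

$1,370,079.05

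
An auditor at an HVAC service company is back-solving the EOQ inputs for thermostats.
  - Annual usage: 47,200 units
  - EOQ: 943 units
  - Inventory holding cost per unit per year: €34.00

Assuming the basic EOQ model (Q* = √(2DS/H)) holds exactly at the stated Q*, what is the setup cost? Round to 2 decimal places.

EOQ relation: Q² = 2DS/H, so rearrange for the unknown.
S = Q²H / (2D) = 943² × 34 / (2 × 47,200) = 320.2804

€320.28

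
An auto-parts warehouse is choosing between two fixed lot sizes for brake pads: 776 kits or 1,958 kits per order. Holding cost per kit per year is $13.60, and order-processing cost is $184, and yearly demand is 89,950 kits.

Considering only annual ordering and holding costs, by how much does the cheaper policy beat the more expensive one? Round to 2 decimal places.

For each Q, cost = (D/Q)·S + (Q/2)·H.
TC(776) = (89,950/776)×184 + (776/2)×13.6 = $26,605.15
TC(1,958) = (89,950/1,958)×184 + (1,958/2)×13.6 = $21,767.31
|ΔTC| = |$26,605.15 − $21,767.31| = $4,837.84

$4,837.84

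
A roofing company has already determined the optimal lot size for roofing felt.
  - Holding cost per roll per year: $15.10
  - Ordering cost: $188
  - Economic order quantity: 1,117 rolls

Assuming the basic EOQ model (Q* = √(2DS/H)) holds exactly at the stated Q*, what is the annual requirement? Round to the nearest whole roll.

From Q* = √(2DS/H) ⇒ Q*² = 2DS/H.
D = Q²H / (2S) = 1,117² × 15.1 / (2 × 188) = 50,106.66

50,107 rolls per year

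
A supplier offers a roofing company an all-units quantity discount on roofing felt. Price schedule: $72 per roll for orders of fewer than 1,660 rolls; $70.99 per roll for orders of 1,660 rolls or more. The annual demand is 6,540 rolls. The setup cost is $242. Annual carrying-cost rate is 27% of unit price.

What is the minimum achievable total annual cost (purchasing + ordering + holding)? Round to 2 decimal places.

H₁ = 27%×$72 = $19.4400;  H₂ = 27%×$70.99 = $19.1673
EOQ₁ = √(2×6,540×242/19.4400) = 403.52  (< 1,660, feasible at tier 1)
EOQ₂ = √(2×6,540×242/19.1673) = 406.38  (< 1,660 → use Q = 1,660 at tier-2 price)
TC(tier 1 (EOQ₁), Q≈403.5) = $478,724.40
TC(tier 2, Q≈1,660.0) = $481,136.88
Minimum at tier 1 (EOQ₁): $478,724.40

$478,724.40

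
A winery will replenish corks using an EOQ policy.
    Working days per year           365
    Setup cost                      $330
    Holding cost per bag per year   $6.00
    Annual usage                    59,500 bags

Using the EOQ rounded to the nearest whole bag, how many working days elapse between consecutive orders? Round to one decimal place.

15.7 days

2DS/H = 2·59,500·330/6 = 6,545,000.00
EOQ = √6,545,000.00 ≈ 2,558.32 → Q = 2,558 bags
Days between orders = 365 / (D/Q) = 365 / 23.260 ≈ 15.692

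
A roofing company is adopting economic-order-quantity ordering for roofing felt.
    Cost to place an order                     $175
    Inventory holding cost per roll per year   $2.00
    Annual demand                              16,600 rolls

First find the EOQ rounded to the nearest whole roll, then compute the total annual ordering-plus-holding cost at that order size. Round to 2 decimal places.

$3,408.81

Q* = √(2·D·S / H) = √(2·16,600·175 / 2) = √2,905,000.0 ≈ 1,704.41 → Q = 1,704 rolls
Orders/yr = 16,600/1,704 = 9.742; ordering cost = 9.742 × $175 = $1,704.81
Average inventory = 1,704/2 = 852; holding cost = 852 × $2 = $1,704.00
Total = $1,704.81 + $1,704.00 = $3,408.81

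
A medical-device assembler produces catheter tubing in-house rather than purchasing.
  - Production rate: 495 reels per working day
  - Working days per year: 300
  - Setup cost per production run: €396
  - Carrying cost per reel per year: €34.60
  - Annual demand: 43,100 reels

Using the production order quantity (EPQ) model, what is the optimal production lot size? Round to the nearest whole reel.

1,179 reels

Daily demand d = 43,100/300 = 143.667; p = 495; 1 − d/p = 0.70976
EPQ = √(2DS / (H(1 − d/p)))
    = √(2 × 43,100 × 396 / (34.6 × 0.70976)) ≈ 1,178.98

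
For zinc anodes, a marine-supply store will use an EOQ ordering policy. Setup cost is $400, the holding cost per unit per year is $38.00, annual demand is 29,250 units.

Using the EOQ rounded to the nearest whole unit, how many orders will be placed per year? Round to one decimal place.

37.3 orders per year

Optimal lot size Q* = (2 × 29,250 × $400 / $38)^½ ≈ 784.72 → Q = 785
N = D/Q = 29,250/785 ≈ 37.261 orders/yr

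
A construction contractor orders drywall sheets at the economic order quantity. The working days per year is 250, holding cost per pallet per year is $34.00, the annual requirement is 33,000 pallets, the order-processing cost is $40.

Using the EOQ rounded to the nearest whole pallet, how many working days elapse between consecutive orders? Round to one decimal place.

2.1 days

Optimal lot size Q* = (2 × 33,000 × $40 / $34)^½ ≈ 278.65 → Q = 279 pallets
Days between orders = 250 / (D/Q) = 250 / 118.280 ≈ 2.114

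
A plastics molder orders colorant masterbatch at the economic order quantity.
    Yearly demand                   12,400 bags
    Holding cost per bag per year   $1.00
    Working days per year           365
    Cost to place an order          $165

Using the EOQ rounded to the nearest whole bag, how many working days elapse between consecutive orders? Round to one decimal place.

Optimal lot size Q* = (2 × 12,400 × $165 / $1)^½ ≈ 2,022.87 → Q = 2,023 bags
Cycle time = (working days × Q)/D = (365 × 2,023) / 12,400 = 59.548 days

59.5 days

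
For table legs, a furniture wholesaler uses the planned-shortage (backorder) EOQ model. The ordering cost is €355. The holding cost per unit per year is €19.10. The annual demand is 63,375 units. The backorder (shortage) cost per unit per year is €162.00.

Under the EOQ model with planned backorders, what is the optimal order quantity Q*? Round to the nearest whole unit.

1,623 units

Q* = √(2DS/H) · √((H + b)/b)
   = √(2 × 63,375 × 355 / 19.1) · √((19.1 + 162) / 162)
   = 1,534.870 × 1.0573 ≈ 1,622.83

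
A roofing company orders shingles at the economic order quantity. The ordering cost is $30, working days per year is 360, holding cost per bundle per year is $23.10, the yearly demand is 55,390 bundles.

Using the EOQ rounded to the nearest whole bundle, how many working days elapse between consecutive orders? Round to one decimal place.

2.5 days

2DS/H = 2·55,390·30/23.1 = 143,870.13
EOQ = √143,870.13 ≈ 379.30 → Q = 379 bundles
T = Q/D × 360 days = 379/55,390 × 360 = 2.463 days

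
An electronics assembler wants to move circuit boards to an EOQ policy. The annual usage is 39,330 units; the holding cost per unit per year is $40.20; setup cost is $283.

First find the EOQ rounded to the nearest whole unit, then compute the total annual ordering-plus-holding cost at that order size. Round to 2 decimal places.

$29,914.60

Optimal lot size Q* = (2 × 39,330 × $283 / $40.2)^½ ≈ 744.14 → Q = 744 units
Ordering: D/Q × S = 39,330/744 × $283 = $14,960.20
Holding:  Q/2 × H = 744/2 × $40.2 = $14,954.40
Total = $14,960.20 + $14,954.40 = $29,914.60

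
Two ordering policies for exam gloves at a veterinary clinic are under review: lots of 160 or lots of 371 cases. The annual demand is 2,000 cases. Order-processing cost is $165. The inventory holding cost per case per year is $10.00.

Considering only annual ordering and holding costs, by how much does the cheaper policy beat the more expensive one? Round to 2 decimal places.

$118.01

For each Q, cost = (D/Q)·S + (Q/2)·H.
TC(160) = (2,000/160)×165 + (160/2)×10 = $2,862.50
TC(371) = (2,000/371)×165 + (371/2)×10 = $2,744.49
Lots of 371 are cheaper by $118.01.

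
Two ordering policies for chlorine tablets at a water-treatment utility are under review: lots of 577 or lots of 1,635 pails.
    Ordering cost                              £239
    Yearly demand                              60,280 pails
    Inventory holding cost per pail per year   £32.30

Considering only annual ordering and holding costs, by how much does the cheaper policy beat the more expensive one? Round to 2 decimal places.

TC(Q) = (D/Q)S + (Q/2)H
TC(577) = (60,280/577)×239 + (577/2)×32.3 = £34,287.22
TC(1,635) = (60,280/1,635)×239 + (1,635/2)×32.3 = £35,216.82
Cheaper: Q = 577.  Difference = £929.61

£929.61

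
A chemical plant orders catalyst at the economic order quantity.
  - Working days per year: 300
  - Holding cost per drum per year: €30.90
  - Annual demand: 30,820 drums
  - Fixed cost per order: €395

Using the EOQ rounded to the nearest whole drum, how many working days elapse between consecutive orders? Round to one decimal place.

Q* = √(2·D·S / H) = √(2·30,820·395 / 30.9) = √787,954.7 ≈ 887.67 → Q = 888 drums
Days between orders = 300 / (D/Q) = 300 / 34.707 ≈ 8.644

8.6 days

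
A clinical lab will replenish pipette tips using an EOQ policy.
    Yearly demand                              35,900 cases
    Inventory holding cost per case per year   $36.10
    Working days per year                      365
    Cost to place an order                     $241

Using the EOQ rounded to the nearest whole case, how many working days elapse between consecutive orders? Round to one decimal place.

2DS/H = 2·35,900·241/36.1 = 479,329.64
EOQ = √479,329.64 ≈ 692.34 → Q = 692 cases
T = Q/D × 365 days = 692/35,900 × 365 = 7.036 days

7.0 days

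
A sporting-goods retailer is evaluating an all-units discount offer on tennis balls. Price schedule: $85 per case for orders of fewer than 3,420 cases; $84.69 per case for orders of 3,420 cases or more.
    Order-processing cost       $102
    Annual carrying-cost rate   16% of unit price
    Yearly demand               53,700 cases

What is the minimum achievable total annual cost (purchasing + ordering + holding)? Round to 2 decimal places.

H₁ = 16%×$85 = $13.6000;  H₂ = 16%×$84.69 = $13.5504
EOQ₁ = √(2×53,700×102/13.6000) = 897.50  (< 3,420, feasible at tier 1)
EOQ₂ = √(2×53,700×102/13.5504) = 899.14  (< 3,420 → use Q = 3,420 at tier-2 price)
TC(tier 1 (EOQ₁), Q≈897.5) = $4,576,705.95
TC(tier 2, Q≈3,420.0) = $4,572,625.76
Minimum at tier 2: $4,572,625.76

$4,572,625.76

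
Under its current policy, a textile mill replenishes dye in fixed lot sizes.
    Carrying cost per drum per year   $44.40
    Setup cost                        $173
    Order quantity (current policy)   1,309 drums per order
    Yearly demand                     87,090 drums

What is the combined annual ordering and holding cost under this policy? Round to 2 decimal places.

Annual ordering cost = (D/Q)·S = (87,090/1,309) × 173 = $11,509.98
Annual holding cost  = (Q/2)·H = (1,309/2) × 44.4 = $29,059.80
Total = $11,509.98 + $29,059.80 = $40,569.78

$40,569.78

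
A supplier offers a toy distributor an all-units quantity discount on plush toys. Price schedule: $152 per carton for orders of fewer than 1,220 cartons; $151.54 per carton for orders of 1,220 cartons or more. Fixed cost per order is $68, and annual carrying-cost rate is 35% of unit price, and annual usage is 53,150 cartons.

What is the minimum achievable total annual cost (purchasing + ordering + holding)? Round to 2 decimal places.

H₁ = 35%×$152 = $53.2000;  H₂ = 35%×$151.54 = $53.0390
EOQ₁ = √(2×53,150×68/53.2000) = 368.61  (< 1,220, feasible at tier 1)
EOQ₂ = √(2×53,150×68/53.0390) = 369.17  (< 1,220 → use Q = 1,220 at tier-2 price)
TC(tier 1 (EOQ₁), Q≈368.6) = $8,098,409.97
TC(tier 2, Q≈1,220.0) = $8,089,667.25
Minimum at tier 2: $8,089,667.25

$8,089,667.25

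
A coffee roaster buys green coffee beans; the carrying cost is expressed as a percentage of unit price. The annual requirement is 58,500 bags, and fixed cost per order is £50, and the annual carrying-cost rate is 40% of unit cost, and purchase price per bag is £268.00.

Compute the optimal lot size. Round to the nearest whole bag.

234 bags

Carrying cost H = £268 × 40% = £107.2000/bag/yr
Q* = √(2·D·S / H) = √(2·58,500·50 / 107.2) = √54,570.9 ≈ 233.60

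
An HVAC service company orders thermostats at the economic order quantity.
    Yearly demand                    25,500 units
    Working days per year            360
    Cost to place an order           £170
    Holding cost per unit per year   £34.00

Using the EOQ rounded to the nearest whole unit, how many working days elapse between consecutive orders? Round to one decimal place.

Q* = √(2·D·S / H) = √(2·25,500·170 / 34) = √255,000.0 ≈ 504.98 → Q = 505 units
Cycle time = (working days × Q)/D = (360 × 505) / 25,500 = 7.129 days

7.1 days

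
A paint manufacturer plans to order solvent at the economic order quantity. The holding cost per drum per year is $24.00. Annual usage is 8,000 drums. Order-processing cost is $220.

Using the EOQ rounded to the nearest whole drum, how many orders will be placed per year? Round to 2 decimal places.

Optimal lot size Q* = (2 × 8,000 × $220 / $24)^½ ≈ 382.97 → Q = 383
N = D/Q = 8,000/383 ≈ 20.888 orders/yr

20.89 orders per year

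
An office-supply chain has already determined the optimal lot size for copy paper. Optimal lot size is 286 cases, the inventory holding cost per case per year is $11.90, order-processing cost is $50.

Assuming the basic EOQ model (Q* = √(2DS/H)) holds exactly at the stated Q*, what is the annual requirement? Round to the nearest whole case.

9,734 cases per year

From Q* = √(2DS/H) ⇒ Q*² = 2DS/H.
D = Q²H / (2S) = 286² × 11.9 / (2 × 50) = 9,733.72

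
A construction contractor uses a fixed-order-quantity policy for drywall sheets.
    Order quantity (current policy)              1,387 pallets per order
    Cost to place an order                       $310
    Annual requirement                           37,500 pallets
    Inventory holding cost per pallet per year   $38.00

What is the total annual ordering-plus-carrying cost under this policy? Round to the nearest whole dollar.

Annual ordering cost = (D/Q)·S = (37,500/1,387) × 310 = $8,381.40
Annual holding cost  = (Q/2)·H = (1,387/2) × 38 = $26,353.00
Total = $8,381.40 + $26,353.00 = $34,734.40

$34,734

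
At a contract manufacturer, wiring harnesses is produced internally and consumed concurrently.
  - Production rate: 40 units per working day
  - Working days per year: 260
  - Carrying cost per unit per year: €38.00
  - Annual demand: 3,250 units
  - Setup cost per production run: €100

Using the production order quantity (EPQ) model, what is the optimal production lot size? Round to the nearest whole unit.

Daily demand d = 3,250/260 = 12.500; p = 40; 1 − d/p = 0.68750
EPQ = √(2DS / (H(1 − d/p)))
    = √(2 × 3,250 × 100 / (38 × 0.68750)) ≈ 157.74

158 units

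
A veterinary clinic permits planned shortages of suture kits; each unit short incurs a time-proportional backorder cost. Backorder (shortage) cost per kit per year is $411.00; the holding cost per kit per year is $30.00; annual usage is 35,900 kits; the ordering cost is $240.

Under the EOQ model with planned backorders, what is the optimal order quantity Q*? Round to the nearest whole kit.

785 kits

Basic EOQ = √(2·35,900·240/30) = 757.892
Backorder adjustment √((H+b)/b) = √((30+411)/411) = 1.0359
Q* = 757.892 × 1.0359 ≈ 785.06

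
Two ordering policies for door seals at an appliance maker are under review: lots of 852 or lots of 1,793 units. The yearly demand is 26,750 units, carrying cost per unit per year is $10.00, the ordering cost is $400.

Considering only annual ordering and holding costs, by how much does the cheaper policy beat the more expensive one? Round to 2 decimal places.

$1,886.03

Annual cost at Q: ordering D·S/Q plus holding Q·H/2.
TC(852) = (26,750/852)×400 + (852/2)×10 = $16,818.69
TC(1,793) = (26,750/1,793)×400 + (1,793/2)×10 = $14,932.65
|ΔTC| = |$16,818.69 − $14,932.65| = $1,886.03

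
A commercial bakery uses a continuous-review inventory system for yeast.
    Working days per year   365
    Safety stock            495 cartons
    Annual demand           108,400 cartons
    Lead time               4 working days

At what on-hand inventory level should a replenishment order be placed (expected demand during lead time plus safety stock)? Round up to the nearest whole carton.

1,683 cartons

Daily demand d = 108,400 / 365 = 296.986 cartons/day
Demand during lead time = 296.986 × 4 = 1,187.95
Reorder point = 1,187.95 + 495 = 1,682.95 → round up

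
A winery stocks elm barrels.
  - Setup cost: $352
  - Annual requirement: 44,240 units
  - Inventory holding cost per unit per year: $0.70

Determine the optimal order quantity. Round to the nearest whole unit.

6,670 units

Optimal lot size Q* = (2 × 44,240 × $352 / $0.7)^½ ≈ 6,670.29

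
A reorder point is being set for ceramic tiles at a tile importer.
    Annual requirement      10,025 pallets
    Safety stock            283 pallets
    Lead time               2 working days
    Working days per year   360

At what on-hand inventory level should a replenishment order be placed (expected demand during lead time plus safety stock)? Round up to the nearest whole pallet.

339 pallets

Daily demand d = 10,025 / 360 = 27.847 pallets/day
Demand during lead time = 27.847 × 2 = 55.69
Reorder point = 55.69 + 283 = 338.69 → round up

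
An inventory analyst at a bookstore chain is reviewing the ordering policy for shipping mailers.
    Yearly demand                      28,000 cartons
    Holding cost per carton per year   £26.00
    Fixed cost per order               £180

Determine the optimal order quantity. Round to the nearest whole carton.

623 cartons

Optimal lot size Q* = (2 × 28,000 × £180 / £26)^½ ≈ 622.65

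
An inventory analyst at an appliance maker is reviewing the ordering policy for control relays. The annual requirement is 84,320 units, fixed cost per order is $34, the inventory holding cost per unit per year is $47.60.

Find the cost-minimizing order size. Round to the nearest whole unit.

2DS/H = 2·84,320·34/47.6 = 120,457.14
EOQ = √120,457.14 ≈ 347.07

347 units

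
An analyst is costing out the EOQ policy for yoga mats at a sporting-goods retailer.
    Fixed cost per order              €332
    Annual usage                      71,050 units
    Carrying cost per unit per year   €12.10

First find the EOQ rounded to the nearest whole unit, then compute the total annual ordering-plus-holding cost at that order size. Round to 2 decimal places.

€23,892.34

Optimal lot size Q* = (2 × 71,050 × €332 / €12.1)^½ ≈ 1,974.57 → Q = 1,975 units
Annual ordering cost = (D/Q)·S = (71,050/1,975) × 332 = €11,943.59
Annual holding cost  = (Q/2)·H = (1,975/2) × 12.1 = €11,948.75
Total = €11,943.59 + €11,948.75 = €23,892.34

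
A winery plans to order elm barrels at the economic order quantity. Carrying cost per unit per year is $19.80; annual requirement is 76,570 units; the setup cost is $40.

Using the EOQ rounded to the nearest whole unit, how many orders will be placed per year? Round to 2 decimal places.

137.72 orders per year

Optimal lot size Q* = (2 × 76,570 × $40 / $19.8)^½ ≈ 556.21 → Q = 556
Orders per year = D/Q = 76,570 / 556 = 137.716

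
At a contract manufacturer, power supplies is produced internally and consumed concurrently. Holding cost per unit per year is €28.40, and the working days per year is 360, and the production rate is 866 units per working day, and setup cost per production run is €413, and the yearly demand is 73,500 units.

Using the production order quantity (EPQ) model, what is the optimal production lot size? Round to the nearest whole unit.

1,672 units

Daily demand d = 73,500/360 = 204.167; p = 866; 1 − d/p = 0.76424
EPQ = √(2DS / (H(1 − d/p)))
    = √(2 × 73,500 × 413 / (28.4 × 0.76424)) ≈ 1,672.47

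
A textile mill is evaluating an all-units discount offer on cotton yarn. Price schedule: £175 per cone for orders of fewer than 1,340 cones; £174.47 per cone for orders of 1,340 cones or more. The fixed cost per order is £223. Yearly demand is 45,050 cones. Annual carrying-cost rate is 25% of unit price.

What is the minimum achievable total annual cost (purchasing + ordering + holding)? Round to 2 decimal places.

H₁ = 25%×£175 = £43.7500;  H₂ = 25%×£174.47 = £43.6175
EOQ₁ = √(2×45,050×223/43.7500) = 677.68  (< 1,340, feasible at tier 1)
EOQ₂ = √(2×45,050×223/43.6175) = 678.71  (< 1,340 → use Q = 1,340 at tier-2 price)
TC(tier 1 (EOQ₁), Q≈677.7) = £7,913,398.58
TC(tier 2, Q≈1,340.0) = £7,896,594.35
Minimum at tier 2: £7,896,594.35

£7,896,594.35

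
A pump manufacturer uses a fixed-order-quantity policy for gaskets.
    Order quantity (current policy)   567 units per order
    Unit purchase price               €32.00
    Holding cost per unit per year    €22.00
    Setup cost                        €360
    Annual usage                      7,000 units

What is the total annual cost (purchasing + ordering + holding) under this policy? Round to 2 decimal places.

Orders/yr = 7,000/567 = 12.346; ordering cost = 12.346 × €360 = €4,444.44
Average inventory = 567/2 = 283.5; holding cost = 283.5 × €22 = €6,237.00
Purchase cost = D·C = 7,000 × 32 = €224,000.00
Total = €4,444.44 + €6,237.00 + €224,000.00 = €234,681.44

€234,681.44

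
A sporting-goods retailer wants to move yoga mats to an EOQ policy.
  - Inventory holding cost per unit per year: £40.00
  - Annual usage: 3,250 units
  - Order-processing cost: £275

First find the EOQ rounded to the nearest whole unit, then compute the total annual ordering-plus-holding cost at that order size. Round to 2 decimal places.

2DS/H = 2·3,250·275/40 = 44,687.50
EOQ = √44,687.50 ≈ 211.39 → Q = 211 units
Ordering: D/Q × S = 3,250/211 × £275 = £4,235.78
Holding:  Q/2 × H = 211/2 × £40 = £4,220.00
Total = £4,235.78 + £4,220.00 = £8,455.78

£8,455.78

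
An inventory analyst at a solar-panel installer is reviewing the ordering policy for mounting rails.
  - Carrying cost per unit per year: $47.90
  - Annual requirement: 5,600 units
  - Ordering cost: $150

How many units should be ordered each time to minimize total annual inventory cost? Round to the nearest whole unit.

187 units

2DS/H = 2·5,600·150/47.9 = 35,073.07
EOQ = √35,073.07 ≈ 187.28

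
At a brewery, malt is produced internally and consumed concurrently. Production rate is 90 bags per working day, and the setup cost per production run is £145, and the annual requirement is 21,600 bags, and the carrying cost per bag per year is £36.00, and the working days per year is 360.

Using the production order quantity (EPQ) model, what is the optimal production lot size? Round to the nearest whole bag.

722 bags

d = 21,600/360 = 60.0000 bags/day;  effective holding cost H(1 − d/p) = 36·(1 − 60.0000/90) = 12.00000
Q* = √(2DS / H_eff) = √(2·21,600·145 / 12.00000) ≈ 722.50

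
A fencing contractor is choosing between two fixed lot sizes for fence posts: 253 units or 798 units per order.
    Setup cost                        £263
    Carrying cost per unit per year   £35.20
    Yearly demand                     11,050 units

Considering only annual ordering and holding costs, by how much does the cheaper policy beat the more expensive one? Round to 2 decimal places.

Annual cost at Q: ordering D·S/Q plus holding Q·H/2.
TC(253) = (11,050/253)×263 + (253/2)×35.2 = £15,939.56
TC(798) = (11,050/798)×263 + (798/2)×35.2 = £17,686.59
Cheaper: Q = 253.  Difference = £1,747.03

£1,747.03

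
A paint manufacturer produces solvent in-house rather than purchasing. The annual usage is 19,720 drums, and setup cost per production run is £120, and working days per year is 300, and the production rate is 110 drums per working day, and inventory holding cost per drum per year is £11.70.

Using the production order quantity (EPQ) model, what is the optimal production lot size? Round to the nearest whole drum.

d = 19,720/300 = 65.7333 drums/day;  effective holding cost H(1 − d/p) = 11.7·(1 − 65.7333/110) = 4.70836
Q* = √(2DS / H_eff) = √(2·19,720·120 / 4.70836) ≈ 1,002.59

1,003 drums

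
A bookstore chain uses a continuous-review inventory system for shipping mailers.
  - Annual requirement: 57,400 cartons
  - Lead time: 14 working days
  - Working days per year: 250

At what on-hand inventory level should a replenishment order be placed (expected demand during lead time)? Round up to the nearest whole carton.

Daily demand d = 57,400 / 250 = 229.600 cartons/day
Demand during lead time = 229.600 × 14 = 3,214.40
Reorder point = 3,214.40 → round up

3,215 cartons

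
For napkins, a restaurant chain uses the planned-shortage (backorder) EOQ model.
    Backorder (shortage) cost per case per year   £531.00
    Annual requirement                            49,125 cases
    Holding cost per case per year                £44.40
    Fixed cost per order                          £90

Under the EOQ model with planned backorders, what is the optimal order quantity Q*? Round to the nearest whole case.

Q* = √(2DS/H) · √((H + b)/b)
   = √(2 × 49,125 × 90 / 44.4) · √((44.4 + 531) / 531)
   = 446.268 × 1.0410 ≈ 464.55

465 cases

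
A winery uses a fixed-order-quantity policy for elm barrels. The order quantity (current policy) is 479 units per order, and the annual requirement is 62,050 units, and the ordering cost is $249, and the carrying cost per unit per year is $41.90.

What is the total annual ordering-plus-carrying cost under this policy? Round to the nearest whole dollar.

Orders/yr = 62,050/479 = 129.541; ordering cost = 129.541 × $249 = $32,255.64
Average inventory = 479/2 = 239.5; holding cost = 239.5 × $41.9 = $10,035.05
Total = $32,255.64 + $10,035.05 = $42,290.69

$42,291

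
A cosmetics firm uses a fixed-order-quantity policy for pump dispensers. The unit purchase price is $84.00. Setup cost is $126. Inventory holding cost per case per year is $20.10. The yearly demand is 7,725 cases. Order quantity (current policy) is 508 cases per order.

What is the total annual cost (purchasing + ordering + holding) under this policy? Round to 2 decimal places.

$655,921.44

Ordering: D/Q × S = 7,725/508 × $126 = $1,916.04
Holding:  Q/2 × H = 508/2 × $20.1 = $5,105.40
Purchase cost = D·C = 7,725 × 84 = $648,900.00
Total = $1,916.04 + $5,105.40 + $648,900.00 = $655,921.44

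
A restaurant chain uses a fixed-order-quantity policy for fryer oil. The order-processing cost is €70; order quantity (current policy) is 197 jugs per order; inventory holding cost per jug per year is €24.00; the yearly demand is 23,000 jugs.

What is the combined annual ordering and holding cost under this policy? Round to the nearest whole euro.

€10,537

Orders/yr = 23,000/197 = 116.751; ordering cost = 116.751 × €70 = €8,172.59
Average inventory = 197/2 = 98.5; holding cost = 98.5 × €24 = €2,364.00
Total = €8,172.59 + €2,364.00 = €10,536.59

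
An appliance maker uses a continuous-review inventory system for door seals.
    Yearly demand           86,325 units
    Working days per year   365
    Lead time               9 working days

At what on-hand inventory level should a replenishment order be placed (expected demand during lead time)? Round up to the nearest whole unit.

2,129 units

Daily demand d = 86,325 / 365 = 236.507 units/day
Demand during lead time = 236.507 × 9 = 2,128.56
Reorder point = 2,128.56 → round up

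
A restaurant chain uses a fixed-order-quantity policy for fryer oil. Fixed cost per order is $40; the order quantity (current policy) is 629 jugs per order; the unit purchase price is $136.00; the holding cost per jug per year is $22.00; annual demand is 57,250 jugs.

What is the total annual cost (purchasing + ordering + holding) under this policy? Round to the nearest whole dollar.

$7,796,560

Orders/yr = 57,250/629 = 91.017; ordering cost = 91.017 × $40 = $3,640.70
Average inventory = 629/2 = 314.5; holding cost = 314.5 × $22 = $6,919.00
Purchase cost = D·C = 57,250 × 136 = $7,786,000.00
Total = $3,640.70 + $6,919.00 + $7,786,000.00 = $7,796,559.70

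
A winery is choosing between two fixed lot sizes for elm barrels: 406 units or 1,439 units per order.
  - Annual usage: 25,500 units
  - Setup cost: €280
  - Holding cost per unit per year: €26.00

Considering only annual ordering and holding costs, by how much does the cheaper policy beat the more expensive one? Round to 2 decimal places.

Annual cost at Q: ordering D·S/Q plus holding Q·H/2.
TC(406) = (25,500/406)×280 + (406/2)×26 = €22,864.21
TC(1,439) = (25,500/1,439)×280 + (1,439/2)×26 = €23,668.78
Lots of 406 are cheaper by €804.57.

€804.57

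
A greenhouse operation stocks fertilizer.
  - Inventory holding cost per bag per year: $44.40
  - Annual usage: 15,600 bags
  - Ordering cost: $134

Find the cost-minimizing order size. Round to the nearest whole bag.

EOQ = √(2DS/H) = √(2 × 15,600 × 134 / 44.4)
    = √(94,162.16) ≈ 306.86

307 bags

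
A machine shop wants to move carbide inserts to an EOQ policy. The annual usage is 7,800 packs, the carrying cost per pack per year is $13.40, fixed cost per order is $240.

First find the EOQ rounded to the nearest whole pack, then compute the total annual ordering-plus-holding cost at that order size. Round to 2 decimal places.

$7,083.05

EOQ = √(2DS/H) = √(2 × 7,800 × 240 / 13.4)
    = √(279,402.99) ≈ 528.59 → Q = 529 packs
Annual ordering cost = (D/Q)·S = (7,800/529) × 240 = $3,538.75
Annual holding cost  = (Q/2)·H = (529/2) × 13.4 = $3,544.30
Total = $3,538.75 + $3,544.30 = $7,083.05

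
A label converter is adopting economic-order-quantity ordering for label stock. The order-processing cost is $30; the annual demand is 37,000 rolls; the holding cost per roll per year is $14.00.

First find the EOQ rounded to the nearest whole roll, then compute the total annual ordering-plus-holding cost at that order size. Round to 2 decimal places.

$5,574.94

Optimal lot size Q* = (2 × 37,000 × $30 / $14)^½ ≈ 398.21 → Q = 398 rolls
Annual ordering cost = (D/Q)·S = (37,000/398) × 30 = $2,788.94
Annual holding cost  = (Q/2)·H = (398/2) × 14 = $2,786.00
Total = $2,788.94 + $2,786.00 = $5,574.94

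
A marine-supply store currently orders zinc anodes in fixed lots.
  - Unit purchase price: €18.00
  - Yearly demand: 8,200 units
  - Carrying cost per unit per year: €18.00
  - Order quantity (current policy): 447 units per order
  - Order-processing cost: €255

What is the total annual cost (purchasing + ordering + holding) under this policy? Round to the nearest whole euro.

€156,301

Orders/yr = 8,200/447 = 18.345; ordering cost = 18.345 × €255 = €4,677.85
Average inventory = 447/2 = 223.5; holding cost = 223.5 × €18 = €4,023.00
Purchase cost = D·C = 8,200 × 18 = €147,600.00
Total = €4,677.85 + €4,023.00 + €147,600.00 = €156,300.85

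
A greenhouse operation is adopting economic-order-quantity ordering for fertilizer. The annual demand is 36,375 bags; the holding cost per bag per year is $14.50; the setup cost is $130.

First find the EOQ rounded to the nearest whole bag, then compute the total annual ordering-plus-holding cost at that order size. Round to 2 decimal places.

2DS/H = 2·36,375·130/14.5 = 652,241.38
EOQ = √652,241.38 ≈ 807.61 → Q = 808 bags
Ordering: D/Q × S = 36,375/808 × $130 = $5,852.41
Holding:  Q/2 × H = 808/2 × $14.5 = $5,858.00
Total = $5,852.41 + $5,858.00 = $11,710.41

$11,710.41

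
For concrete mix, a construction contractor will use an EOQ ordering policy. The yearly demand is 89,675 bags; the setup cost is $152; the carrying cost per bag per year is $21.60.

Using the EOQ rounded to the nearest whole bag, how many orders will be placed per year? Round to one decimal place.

Q* = √(2·D·S / H) = √(2·89,675·152 / 21.6) = √1,262,092.6 ≈ 1,123.43 → Q = 1,123
N = D/Q = 89,675/1,123 ≈ 79.853 orders/yr

79.9 orders per year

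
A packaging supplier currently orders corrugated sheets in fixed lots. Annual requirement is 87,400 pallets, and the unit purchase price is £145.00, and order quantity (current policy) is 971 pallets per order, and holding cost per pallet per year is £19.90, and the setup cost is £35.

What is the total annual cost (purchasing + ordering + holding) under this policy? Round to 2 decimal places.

£12,685,811.81

Annual ordering cost = (D/Q)·S = (87,400/971) × 35 = £3,150.36
Annual holding cost  = (Q/2)·H = (971/2) × 19.9 = £9,661.45
Purchase cost = D·C = 87,400 × 145 = £12,673,000.00
Total = £3,150.36 + £9,661.45 + £12,673,000.00 = £12,685,811.81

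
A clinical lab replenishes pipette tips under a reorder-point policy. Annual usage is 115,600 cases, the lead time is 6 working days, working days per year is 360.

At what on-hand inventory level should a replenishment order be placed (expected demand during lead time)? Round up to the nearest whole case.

1,927 cases

Daily demand d = 115,600 / 360 = 321.111 cases/day
Demand during lead time = 321.111 × 6 = 1,926.67
Reorder point = 1,926.67 → round up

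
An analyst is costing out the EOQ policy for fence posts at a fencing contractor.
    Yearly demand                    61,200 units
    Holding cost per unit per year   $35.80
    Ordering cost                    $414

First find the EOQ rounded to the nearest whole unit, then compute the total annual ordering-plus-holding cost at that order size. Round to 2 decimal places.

$42,592.43

Q* = √(2·D·S / H) = √(2·61,200·414 / 35.8) = √1,415,463.7 ≈ 1,189.73 → Q = 1,190 units
Ordering: D/Q × S = 61,200/1,190 × $414 = $21,291.43
Holding:  Q/2 × H = 1,190/2 × $35.8 = $21,301.00
Total = $21,291.43 + $21,301.00 = $42,592.43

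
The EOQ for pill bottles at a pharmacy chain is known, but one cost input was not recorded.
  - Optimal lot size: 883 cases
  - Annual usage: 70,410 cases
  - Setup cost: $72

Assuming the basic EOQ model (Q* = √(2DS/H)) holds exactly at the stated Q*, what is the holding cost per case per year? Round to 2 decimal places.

From Q* = √(2DS/H) ⇒ Q*² = 2DS/H.
H = 2DS / Q² = 2 × 70,410 × 72 / 883² = 13.0040

$13.00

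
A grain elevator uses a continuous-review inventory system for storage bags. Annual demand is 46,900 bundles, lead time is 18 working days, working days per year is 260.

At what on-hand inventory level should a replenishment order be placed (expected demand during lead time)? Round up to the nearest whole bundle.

3,247 bundles

Daily demand d = 46,900 / 260 = 180.385 bundles/day
Demand during lead time = 180.385 × 18 = 3,246.92
Reorder point = 3,246.92 → round up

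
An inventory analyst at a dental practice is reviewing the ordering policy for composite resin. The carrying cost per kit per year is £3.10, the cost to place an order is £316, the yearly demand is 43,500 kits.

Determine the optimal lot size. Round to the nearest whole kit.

2,978 kits

Q* = √(2·D·S / H) = √(2·43,500·316 / 3.1) = √8,868,387.1 ≈ 2,977.98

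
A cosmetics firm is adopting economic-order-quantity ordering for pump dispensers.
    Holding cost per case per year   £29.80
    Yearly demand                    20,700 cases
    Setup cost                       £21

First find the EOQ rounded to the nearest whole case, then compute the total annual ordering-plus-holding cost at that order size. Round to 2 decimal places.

£5,090.01

Q* = √(2·D·S / H) = √(2·20,700·21 / 29.8) = √29,174.5 ≈ 170.81 → Q = 171 cases
Ordering: D/Q × S = 20,700/171 × £21 = £2,542.11
Holding:  Q/2 × H = 171/2 × £29.8 = £2,547.90
Total = £2,542.11 + £2,547.90 = £5,090.01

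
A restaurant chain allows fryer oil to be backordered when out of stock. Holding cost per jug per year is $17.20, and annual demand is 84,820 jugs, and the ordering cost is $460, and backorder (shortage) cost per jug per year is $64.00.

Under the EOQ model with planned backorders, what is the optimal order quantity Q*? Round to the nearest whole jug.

Q* = √(2DS/H) · √((H + b)/b)
   = √(2 × 84,820 × 460 / 17.2) · √((17.2 + 64) / 64)
   = 2,129.996 × 1.1264 ≈ 2,399.20

2,399 jugs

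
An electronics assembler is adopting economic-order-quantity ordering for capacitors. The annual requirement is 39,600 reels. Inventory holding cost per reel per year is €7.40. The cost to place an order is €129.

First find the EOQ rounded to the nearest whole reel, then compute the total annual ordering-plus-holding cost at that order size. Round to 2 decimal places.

€8,695.07

Q* = √(2·D·S / H) = √(2·39,600·129 / 7.4) = √1,380,648.6 ≈ 1,175.01 → Q = 1,175 reels
Annual ordering cost = (D/Q)·S = (39,600/1,175) × 129 = €4,347.57
Annual holding cost  = (Q/2)·H = (1,175/2) × 7.4 = €4,347.50
Total = €4,347.57 + €4,347.50 = €8,695.07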